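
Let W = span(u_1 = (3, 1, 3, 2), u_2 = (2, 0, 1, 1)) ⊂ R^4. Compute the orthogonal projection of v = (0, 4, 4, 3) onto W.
proj_W(v) = (3/17, 55/17, 84/17, 29/17)

Set up U = [u_1 | ... | u_2] ∈ R^(4×2). The projector onto W = col(U) is P = U (U^T U)^(-1) U^T.
Compute U^T U =
  [23, 11]
  [11, 6],
and U^T v = (22, 7).
Solve U^T U · c = U^T v for the coefficients: c = (55/17, -81/17). The projection is proj_W(v) = U c.
Check: (v - proj_W(v)) · u_1 = 0  (should be 0).
Check: (v - proj_W(v)) · u_2 = 0  (should be 0).
Result: proj_W(v) = (3/17, 55/17, 84/17, 29/17).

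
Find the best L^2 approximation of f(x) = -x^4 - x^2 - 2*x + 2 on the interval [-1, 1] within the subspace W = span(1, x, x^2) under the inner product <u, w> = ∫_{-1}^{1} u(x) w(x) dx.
g(x) = -13*x^2/7 - 2*x + 73/35

The best approximation g ∈ W is the orthogonal projection of f onto W. Writing g = a_0 + a_1 x + a_2 x^2, the coefficients solve the normal equations G · a = b where
  G_{ij} = <φ_i, φ_j> and b_i = <f, φ_i>, with φ_0 = 1, φ_1 = x, φ_2 = x^2.
G =
  [2, 0, 2/3]
  [0, 2/3, 0]
  [2/3, 0, 2/5],
b = (44/15, -4/3, 68/105).
Solving gives a_0 = 73/35, a_1 = -2, a_2 = -13/7, so
  g(x) = -13*x^2/7 - 2*x + 73/35.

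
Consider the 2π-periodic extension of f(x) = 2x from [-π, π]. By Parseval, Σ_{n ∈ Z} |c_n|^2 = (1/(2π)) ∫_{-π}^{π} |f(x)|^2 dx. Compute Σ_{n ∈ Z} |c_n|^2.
Σ |c_n|^2 = 4π^2/3

Expand and integrate term by term over [-π, π]:
  ∫ (2x)^2 dx = 4·(2π^3/3); ∫ 2·2·(0)·x dx = 0 (odd integrand); ∫ 0^2 dx = 0·2π.
So (1/(2π)) ∫_{-π}^{π} (2x)^2 dx = 4π^2/3 + 0 = 4π^2/3.
Parseval ⇒ Σ |c_n|^2 = 4π^2/3.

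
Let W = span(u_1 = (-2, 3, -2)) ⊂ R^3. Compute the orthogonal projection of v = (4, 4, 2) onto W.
proj_W(v) = (0, 0, 0)

Set up U = [u_1 | ... | u_1] ∈ R^(3×1). The projector onto W = col(U) is P = U (U^T U)^(-1) U^T.
Compute U^T U =
  [17],
and U^T v = (0).
Solve U^T U · c = U^T v for the coefficients: c = (0). The projection is proj_W(v) = U c.
Check: (v - proj_W(v)) · u_1 = 0  (should be 0).
Result: proj_W(v) = (0, 0, 0).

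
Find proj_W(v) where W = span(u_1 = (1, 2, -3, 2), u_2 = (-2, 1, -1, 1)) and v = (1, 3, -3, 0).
proj_W(v) = (108/101, 176/101, -268/101, 176/101)

Set up U = [u_1 | ... | u_2] ∈ R^(4×2). The projector onto W = col(U) is P = U (U^T U)^(-1) U^T.
Compute U^T U =
  [18, 5]
  [5, 7],
and U^T v = (16, 4).
Solve U^T U · c = U^T v for the coefficients: c = (92/101, -8/101). The projection is proj_W(v) = U c.
Check: (v - proj_W(v)) · u_1 = 0  (should be 0).
Check: (v - proj_W(v)) · u_2 = 0  (should be 0).
Result: proj_W(v) = (108/101, 176/101, -268/101, 176/101).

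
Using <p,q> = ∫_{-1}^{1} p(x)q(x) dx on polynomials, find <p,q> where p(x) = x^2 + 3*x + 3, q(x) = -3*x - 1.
<p,q> = -38/3

Expand the product: p(x)·q(x) = -3*x^3 - 10*x^2 - 12*x - 3.
∫_{-1}^{1} of each monomial x^k gives [2/(k+1) if k even, 0 if k odd]. Integrating term-by-term (or equivalently evaluating the antiderivative F(x) = -3*x^4/4 - 10*x^3/3 - 6*x^2 - 3*x at the endpoints):
  F(1) − F(−1) = -157/12 − (-5/12) = -38/3.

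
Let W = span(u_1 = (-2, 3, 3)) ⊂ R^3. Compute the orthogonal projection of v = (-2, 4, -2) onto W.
proj_W(v) = (-10/11, 15/11, 15/11)

Set up U = [u_1 | ... | u_1] ∈ R^(3×1). The projector onto W = col(U) is P = U (U^T U)^(-1) U^T.
Compute U^T U =
  [22],
and U^T v = (10).
Solve U^T U · c = U^T v for the coefficients: c = (5/11). The projection is proj_W(v) = U c.
Check: (v - proj_W(v)) · u_1 = 0  (should be 0).
Result: proj_W(v) = (-10/11, 15/11, 15/11).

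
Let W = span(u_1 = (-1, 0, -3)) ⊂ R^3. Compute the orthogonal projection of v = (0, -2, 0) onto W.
proj_W(v) = (0, 0, 0)

Set up U = [u_1 | ... | u_1] ∈ R^(3×1). The projector onto W = col(U) is P = U (U^T U)^(-1) U^T.
Compute U^T U =
  [10],
and U^T v = (0).
Solve U^T U · c = U^T v for the coefficients: c = (0). The projection is proj_W(v) = U c.
Check: (v - proj_W(v)) · u_1 = 0  (should be 0).
Result: proj_W(v) = (0, 0, 0).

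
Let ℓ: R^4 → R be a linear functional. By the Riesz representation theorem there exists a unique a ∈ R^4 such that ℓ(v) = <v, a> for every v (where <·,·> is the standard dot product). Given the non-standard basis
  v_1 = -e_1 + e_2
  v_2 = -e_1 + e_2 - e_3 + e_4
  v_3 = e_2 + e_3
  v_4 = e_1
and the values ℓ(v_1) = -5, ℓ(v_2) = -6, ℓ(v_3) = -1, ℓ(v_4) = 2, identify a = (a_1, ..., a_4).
a = (2, -3, 2, 1)

Write a = (a_1, ..., a_4) in the standard basis. For each basis vector v_i, ℓ(v_i) = <v_i, a> is a linear equation in the a_j's. Collect the n equations into a matrix system V a = ℓ, where row i of V is v_i (expressed in the standard basis). Since V is invertible (lower-triangular with 1s on the diagonal, up to permutation), solve by back-substitution:
  V =
[[-1, 1, 0, 0],
 [-1, 1, -1, 1],
 [0, 1, 1, 0],
 [1, 0, 0, 0]]
  V a = (-5, -6, -1, 2)
Solving gives a = (2, -3, 2, 1).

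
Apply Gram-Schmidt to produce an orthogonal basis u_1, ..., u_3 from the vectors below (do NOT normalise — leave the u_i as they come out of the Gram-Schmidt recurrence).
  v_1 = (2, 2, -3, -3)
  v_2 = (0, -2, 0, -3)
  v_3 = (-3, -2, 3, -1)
Orthogonal basis:
  u_1 = (2, 2, -3, -3)
  u_2 = (-5/13, -31/13, 15/26, -63/26)
  u_3 = (-453/313, 384/313, 210/313, -256/313)

Apply the Gram-Schmidt recurrence
  u_1 = v_1
  u_i = v_i − Σ_{j<i} ((v_i · u_j) / (u_j · u_j)) · u_j.

Step by step this gives:
  u_1 = (2, 2, -3, -3)
  u_2 = (-5/13, -31/13, 15/26, -63/26)
  u_3 = (-453/313, 384/313, 210/313, -256/313)

Orthogonality check:
  u_2 · u_1 = 0 (should be 0)
  u_3 · u_1 = 0 (should be 0)
  u_3 · u_2 = 0 (should be 0)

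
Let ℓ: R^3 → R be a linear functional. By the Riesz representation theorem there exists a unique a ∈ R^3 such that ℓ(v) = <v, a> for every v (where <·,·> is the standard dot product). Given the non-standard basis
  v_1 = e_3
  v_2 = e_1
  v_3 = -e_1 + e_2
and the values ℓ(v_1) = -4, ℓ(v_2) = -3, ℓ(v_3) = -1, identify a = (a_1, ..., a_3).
a = (-3, -4, -4)

Write a = (a_1, ..., a_3) in the standard basis. For each basis vector v_i, ℓ(v_i) = <v_i, a> is a linear equation in the a_j's. Collect the n equations into a matrix system V a = ℓ, where row i of V is v_i (expressed in the standard basis). Since V is invertible (lower-triangular with 1s on the diagonal, up to permutation), solve by back-substitution:
  V =
[[0, 0, 1],
 [1, 0, 0],
 [-1, 1, 0]]
  V a = (-4, -3, -1)
Solving gives a = (-3, -4, -4).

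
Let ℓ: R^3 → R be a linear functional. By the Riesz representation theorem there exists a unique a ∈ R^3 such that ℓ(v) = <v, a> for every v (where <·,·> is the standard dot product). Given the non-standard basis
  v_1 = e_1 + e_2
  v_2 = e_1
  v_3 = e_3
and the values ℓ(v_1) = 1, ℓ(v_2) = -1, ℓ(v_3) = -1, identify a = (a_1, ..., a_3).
a = (-1, 2, -1)

Write a = (a_1, ..., a_3) in the standard basis. For each basis vector v_i, ℓ(v_i) = <v_i, a> is a linear equation in the a_j's. Collect the n equations into a matrix system V a = ℓ, where row i of V is v_i (expressed in the standard basis). Since V is invertible (lower-triangular with 1s on the diagonal, up to permutation), solve by back-substitution:
  V =
[[1, 1, 0],
 [1, 0, 0],
 [0, 0, 1]]
  V a = (1, -1, -1)
Solving gives a = (-1, 2, -1).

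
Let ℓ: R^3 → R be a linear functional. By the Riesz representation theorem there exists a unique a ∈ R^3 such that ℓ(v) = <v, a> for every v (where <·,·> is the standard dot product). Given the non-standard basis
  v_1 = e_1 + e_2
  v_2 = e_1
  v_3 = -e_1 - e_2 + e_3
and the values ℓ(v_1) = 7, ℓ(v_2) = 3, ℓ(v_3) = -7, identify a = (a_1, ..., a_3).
a = (3, 4, 0)

Write a = (a_1, ..., a_3) in the standard basis. For each basis vector v_i, ℓ(v_i) = <v_i, a> is a linear equation in the a_j's. Collect the n equations into a matrix system V a = ℓ, where row i of V is v_i (expressed in the standard basis). Since V is invertible (lower-triangular with 1s on the diagonal, up to permutation), solve by back-substitution:
  V =
[[1, 1, 0],
 [1, 0, 0],
 [-1, -1, 1]]
  V a = (7, 3, -7)
Solving gives a = (3, 4, 0).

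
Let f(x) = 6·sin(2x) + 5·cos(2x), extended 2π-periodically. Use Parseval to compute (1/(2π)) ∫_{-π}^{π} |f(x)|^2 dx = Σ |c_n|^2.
Σ |c_n|^2 = 61/2

Expand |f|^2 and use orthogonality of {sin(nx), cos(mx)} on [-π, π]:
  ∫_{-π}^{π} sin(nx)^2 dx = π, ∫ cos(mx)^2 dx = π, and cross terms integrate to 0.
So ∫_{-π}^{π} f(x)^2 dx = 6^2 · π + 5^2 · π = (36 + 25)π.
Divide by 2π: (36 + 25)/2 = 61/2.
By Parseval, this equals Σ |c_n|^2.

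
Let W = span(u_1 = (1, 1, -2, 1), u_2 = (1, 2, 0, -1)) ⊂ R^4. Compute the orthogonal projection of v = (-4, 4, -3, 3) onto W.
proj_W(v) = (41/38, 15/19, -52/19, 63/38)

Set up U = [u_1 | ... | u_2] ∈ R^(4×2). The projector onto W = col(U) is P = U (U^T U)^(-1) U^T.
Compute U^T U =
  [7, 2]
  [2, 6],
and U^T v = (9, 1).
Solve U^T U · c = U^T v for the coefficients: c = (26/19, -11/38). The projection is proj_W(v) = U c.
Check: (v - proj_W(v)) · u_1 = 0  (should be 0).
Check: (v - proj_W(v)) · u_2 = 0  (should be 0).
Result: proj_W(v) = (41/38, 15/19, -52/19, 63/38).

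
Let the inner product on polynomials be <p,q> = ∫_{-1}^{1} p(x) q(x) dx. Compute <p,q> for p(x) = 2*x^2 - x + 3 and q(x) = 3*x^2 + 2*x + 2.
<p,q> = 326/15

Expand the product: p(x)·q(x) = 6*x^4 + x^3 + 11*x^2 + 4*x + 6.
∫_{-1}^{1} of each monomial x^k gives [2/(k+1) if k even, 0 if k odd]. Integrating term-by-term (or equivalently evaluating the antiderivative F(x) = 6*x^5/5 + x^4/4 + 11*x^3/3 + 2*x^2 + 6*x at the endpoints):
  F(1) − F(−1) = 787/60 − (-517/60) = 326/15.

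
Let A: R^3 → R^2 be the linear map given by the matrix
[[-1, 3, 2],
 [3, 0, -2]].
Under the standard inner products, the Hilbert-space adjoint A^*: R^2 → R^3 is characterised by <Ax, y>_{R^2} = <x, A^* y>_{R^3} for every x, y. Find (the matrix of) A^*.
A^* = A^T =
[[-1, 3],
 [3, 0],
 [2, -2]]

For real matrices with standard dot products, the defining identity <Ax, y> = <x, A^* y> gives (Ax)^T y = x^T (A^*) y, i.e. x^T A^T y = x^T (A^*) y. Since this holds for all x, y, we must have A^* = A^T. Therefore
A^* =
[[-1, 3],
 [3, 0],
 [2, -2]].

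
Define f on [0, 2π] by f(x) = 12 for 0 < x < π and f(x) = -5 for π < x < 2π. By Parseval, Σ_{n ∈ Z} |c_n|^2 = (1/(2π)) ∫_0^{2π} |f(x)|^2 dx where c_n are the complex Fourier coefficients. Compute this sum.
Σ |c_n|^2 = 169/2

Parseval equates the L^2 energy of f (normalised by 1/(2π)) with the ℓ^2 sum of its Fourier coefficients: (1/(2π)) ∫_0^{2π} |f|^2 = Σ |c_n|^2.
Compute the left side: (1/(2π)) [∫_0^π 12^2 dx + ∫_π^{2π} (-5)^2 dx] = (1/(2π)) · (144π + 25π) = (144 + 25)/2 = 169/2.
So Σ_{n ∈ Z} |c_n|^2 = 169/2.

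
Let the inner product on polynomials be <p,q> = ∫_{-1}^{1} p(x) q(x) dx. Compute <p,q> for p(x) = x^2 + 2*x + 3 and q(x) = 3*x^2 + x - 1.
<p,q> = 28/15

Expand the product: p(x)·q(x) = 3*x^4 + 7*x^3 + 10*x^2 + x - 3.
∫_{-1}^{1} of each monomial x^k gives [2/(k+1) if k even, 0 if k odd]. Integrating term-by-term (or equivalently evaluating the antiderivative F(x) = 3*x^5/5 + 7*x^4/4 + 10*x^3/3 + x^2/2 - 3*x at the endpoints):
  F(1) − F(−1) = 191/60 − (79/60) = 28/15.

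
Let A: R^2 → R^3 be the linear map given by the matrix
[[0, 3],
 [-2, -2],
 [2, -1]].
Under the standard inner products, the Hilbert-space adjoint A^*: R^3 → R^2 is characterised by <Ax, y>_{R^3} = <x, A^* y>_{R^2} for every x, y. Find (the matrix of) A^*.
A^* = A^T =
[[0, -2, 2],
 [3, -2, -1]]

For real matrices with standard dot products, the defining identity <Ax, y> = <x, A^* y> gives (Ax)^T y = x^T (A^*) y, i.e. x^T A^T y = x^T (A^*) y. Since this holds for all x, y, we must have A^* = A^T. Therefore
A^* =
[[0, -2, 2],
 [3, -2, -1]].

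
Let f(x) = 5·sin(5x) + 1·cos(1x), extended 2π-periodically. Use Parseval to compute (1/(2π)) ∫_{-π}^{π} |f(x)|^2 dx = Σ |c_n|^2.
Σ |c_n|^2 = 13

Expand |f|^2 and use orthogonality of {sin(nx), cos(mx)} on [-π, π]:
  ∫_{-π}^{π} sin(nx)^2 dx = π, ∫ cos(mx)^2 dx = π, and cross terms integrate to 0.
So ∫_{-π}^{π} f(x)^2 dx = 5^2 · π + 1^2 · π = (25 + 1)π.
Divide by 2π: (25 + 1)/2 = 13.
By Parseval, this equals Σ |c_n|^2.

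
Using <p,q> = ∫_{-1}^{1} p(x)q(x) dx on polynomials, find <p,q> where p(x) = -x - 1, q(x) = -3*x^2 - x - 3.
<p,q> = 26/3

Expand the product: p(x)·q(x) = 3*x^3 + 4*x^2 + 4*x + 3.
∫_{-1}^{1} of each monomial x^k gives [2/(k+1) if k even, 0 if k odd]. Integrating term-by-term (or equivalently evaluating the antiderivative F(x) = 3*x^4/4 + 4*x^3/3 + 2*x^2 + 3*x at the endpoints):
  F(1) − F(−1) = 85/12 − (-19/12) = 26/3.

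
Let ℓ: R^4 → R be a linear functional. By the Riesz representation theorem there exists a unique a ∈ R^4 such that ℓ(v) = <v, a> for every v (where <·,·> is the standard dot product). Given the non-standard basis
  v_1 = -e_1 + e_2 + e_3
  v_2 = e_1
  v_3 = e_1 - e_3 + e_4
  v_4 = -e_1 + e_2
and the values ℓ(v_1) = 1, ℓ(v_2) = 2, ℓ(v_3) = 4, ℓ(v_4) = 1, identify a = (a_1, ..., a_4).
a = (2, 3, 0, 2)

Write a = (a_1, ..., a_4) in the standard basis. For each basis vector v_i, ℓ(v_i) = <v_i, a> is a linear equation in the a_j's. Collect the n equations into a matrix system V a = ℓ, where row i of V is v_i (expressed in the standard basis). Since V is invertible (lower-triangular with 1s on the diagonal, up to permutation), solve by back-substitution:
  V =
[[-1, 1, 1, 0],
 [1, 0, 0, 0],
 [1, 0, -1, 1],
 [-1, 1, 0, 0]]
  V a = (1, 2, 4, 1)
Solving gives a = (2, 3, 0, 2).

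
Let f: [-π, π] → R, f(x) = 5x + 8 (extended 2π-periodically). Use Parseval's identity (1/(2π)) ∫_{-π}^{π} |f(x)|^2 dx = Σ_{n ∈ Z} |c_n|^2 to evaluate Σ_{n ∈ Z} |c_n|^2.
Σ |c_n|^2 = 25π^2/3 + 64

Expand and integrate term by term over [-π, π]:
  ∫ (5x)^2 dx = 25·(2π^3/3); ∫ 2·5·(8)·x dx = 0 (odd integrand); ∫ 8^2 dx = 64·2π.
So (1/(2π)) ∫_{-π}^{π} (5x + 8)^2 dx = 25π^2/3 + 64 = 25π^2/3 + 64.
Parseval ⇒ Σ |c_n|^2 = 25π^2/3 + 64.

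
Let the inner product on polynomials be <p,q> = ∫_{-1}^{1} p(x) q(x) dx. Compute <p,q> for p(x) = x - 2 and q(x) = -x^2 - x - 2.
<p,q> = 26/3

Expand the product: p(x)·q(x) = -x^3 + x^2 + 4.
∫_{-1}^{1} of each monomial x^k gives [2/(k+1) if k even, 0 if k odd]. Integrating term-by-term (or equivalently evaluating the antiderivative F(x) = -x^4/4 + x^3/3 + 4*x at the endpoints):
  F(1) − F(−1) = 49/12 − (-55/12) = 26/3.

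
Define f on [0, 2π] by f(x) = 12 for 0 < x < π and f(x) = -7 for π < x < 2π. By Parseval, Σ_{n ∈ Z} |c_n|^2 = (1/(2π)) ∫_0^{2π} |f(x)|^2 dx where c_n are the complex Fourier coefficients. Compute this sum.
Σ |c_n|^2 = 193/2

Parseval equates the L^2 energy of f (normalised by 1/(2π)) with the ℓ^2 sum of its Fourier coefficients: (1/(2π)) ∫_0^{2π} |f|^2 = Σ |c_n|^2.
Compute the left side: (1/(2π)) [∫_0^π 12^2 dx + ∫_π^{2π} (-7)^2 dx] = (1/(2π)) · (144π + 49π) = (144 + 49)/2 = 193/2.
So Σ_{n ∈ Z} |c_n|^2 = 193/2.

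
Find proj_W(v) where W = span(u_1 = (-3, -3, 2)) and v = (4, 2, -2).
proj_W(v) = (3, 3, -2)

Set up U = [u_1 | ... | u_1] ∈ R^(3×1). The projector onto W = col(U) is P = U (U^T U)^(-1) U^T.
Compute U^T U =
  [22],
and U^T v = (-22).
Solve U^T U · c = U^T v for the coefficients: c = (-1). The projection is proj_W(v) = U c.
Check: (v - proj_W(v)) · u_1 = 0  (should be 0).
Result: proj_W(v) = (3, 3, -2).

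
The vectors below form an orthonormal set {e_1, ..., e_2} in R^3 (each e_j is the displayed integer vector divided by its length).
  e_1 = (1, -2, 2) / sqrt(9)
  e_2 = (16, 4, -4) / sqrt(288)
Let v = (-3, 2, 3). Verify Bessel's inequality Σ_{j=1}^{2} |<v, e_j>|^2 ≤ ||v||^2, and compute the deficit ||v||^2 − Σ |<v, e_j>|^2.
Σ |<v, e_j>|^2 = 19/2; ||v||^2 = 22; deficit = 25/2

Write each e_j = u_j / sqrt(<u_j, u_j>) where u_j is the displayed integer vector. Then <v, e_j> = <v, u_j> / sqrt(<u_j, u_j>), so |<v, e_j>|^2 = <v, u_j>^2 / <u_j, u_j>.
Coefficients: <v, e_1> = -1/sqrt(9), <v, e_2> = -52/sqrt(288).
Square and sum: Σ |<v, e_j>|^2 = 19/2.
Compute ||v||^2 = v·v = 22.
Deficit = 22 − 19/2 = 25/2 ≥ 0, confirming Bessel's inequality. (The deficit equals ||v − Σ <v,e_j> e_j||^2, the squared distance from v to span{e_j}.)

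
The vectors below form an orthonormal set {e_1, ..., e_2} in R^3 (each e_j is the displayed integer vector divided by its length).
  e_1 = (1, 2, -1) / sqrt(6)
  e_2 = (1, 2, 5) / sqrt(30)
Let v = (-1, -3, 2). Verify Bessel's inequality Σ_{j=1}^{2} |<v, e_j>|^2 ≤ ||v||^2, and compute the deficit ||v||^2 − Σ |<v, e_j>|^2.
Σ |<v, e_j>|^2 = 69/5; ||v||^2 = 14; deficit = 1/5

Write each e_j = u_j / sqrt(<u_j, u_j>) where u_j is the displayed integer vector. Then <v, e_j> = <v, u_j> / sqrt(<u_j, u_j>), so |<v, e_j>|^2 = <v, u_j>^2 / <u_j, u_j>.
Coefficients: <v, e_1> = -9/sqrt(6), <v, e_2> = 3/sqrt(30).
Square and sum: Σ |<v, e_j>|^2 = 69/5.
Compute ||v||^2 = v·v = 14.
Deficit = 14 − 69/5 = 1/5 ≥ 0, confirming Bessel's inequality. (The deficit equals ||v − Σ <v,e_j> e_j||^2, the squared distance from v to span{e_j}.)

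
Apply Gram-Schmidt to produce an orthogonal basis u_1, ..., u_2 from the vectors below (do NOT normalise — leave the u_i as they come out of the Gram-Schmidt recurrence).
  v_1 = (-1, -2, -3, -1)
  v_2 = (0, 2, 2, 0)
Orthogonal basis:
  u_1 = (-1, -2, -3, -1)
  u_2 = (-2/3, 2/3, 0, -2/3)

Apply the Gram-Schmidt recurrence
  u_1 = v_1
  u_i = v_i − Σ_{j<i} ((v_i · u_j) / (u_j · u_j)) · u_j.

Step by step this gives:
  u_1 = (-1, -2, -3, -1)
  u_2 = (-2/3, 2/3, 0, -2/3)

Orthogonality check:
  u_2 · u_1 = 0 (should be 0)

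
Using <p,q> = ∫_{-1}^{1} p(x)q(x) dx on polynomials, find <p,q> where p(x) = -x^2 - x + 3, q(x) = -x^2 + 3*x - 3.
<p,q> = -98/5

Expand the product: p(x)·q(x) = x^4 - 2*x^3 - 3*x^2 + 12*x - 9.
∫_{-1}^{1} of each monomial x^k gives [2/(k+1) if k even, 0 if k odd]. Integrating term-by-term (or equivalently evaluating the antiderivative F(x) = x^5/5 - x^4/2 - x^3 + 6*x^2 - 9*x at the endpoints):
  F(1) − F(−1) = -43/10 − (153/10) = -98/5.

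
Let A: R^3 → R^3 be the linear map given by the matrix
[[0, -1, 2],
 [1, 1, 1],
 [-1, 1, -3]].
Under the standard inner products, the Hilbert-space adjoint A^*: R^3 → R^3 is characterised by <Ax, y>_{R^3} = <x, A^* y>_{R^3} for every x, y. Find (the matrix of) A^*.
A^* = A^T =
[[0, 1, -1],
 [-1, 1, 1],
 [2, 1, -3]]

For real matrices with standard dot products, the defining identity <Ax, y> = <x, A^* y> gives (Ax)^T y = x^T (A^*) y, i.e. x^T A^T y = x^T (A^*) y. Since this holds for all x, y, we must have A^* = A^T. Therefore
A^* =
[[0, 1, -1],
 [-1, 1, 1],
 [2, 1, -3]].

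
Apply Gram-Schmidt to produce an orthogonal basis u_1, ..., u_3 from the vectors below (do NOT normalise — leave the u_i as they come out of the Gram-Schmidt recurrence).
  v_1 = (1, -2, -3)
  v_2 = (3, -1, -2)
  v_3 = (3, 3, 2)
Orthogonal basis:
  u_1 = (1, -2, -3)
  u_2 = (31/14, 4/7, 5/14)
  u_3 = (-8/75, 56/75, -8/15)

Apply the Gram-Schmidt recurrence
  u_1 = v_1
  u_i = v_i − Σ_{j<i} ((v_i · u_j) / (u_j · u_j)) · u_j.

Step by step this gives:
  u_1 = (1, -2, -3)
  u_2 = (31/14, 4/7, 5/14)
  u_3 = (-8/75, 56/75, -8/15)

Orthogonality check:
  u_2 · u_1 = 0 (should be 0)
  u_3 · u_1 = 0 (should be 0)
  u_3 · u_2 = 0 (should be 0)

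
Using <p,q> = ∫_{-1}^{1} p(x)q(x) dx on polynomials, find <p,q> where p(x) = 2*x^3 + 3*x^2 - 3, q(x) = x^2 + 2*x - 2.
<p,q> = 44/5

Expand the product: p(x)·q(x) = 2*x^5 + 7*x^4 + 2*x^3 - 9*x^2 - 6*x + 6.
∫_{-1}^{1} of each monomial x^k gives [2/(k+1) if k even, 0 if k odd]. Integrating term-by-term (or equivalently evaluating the antiderivative F(x) = x^6/3 + 7*x^5/5 + x^4/2 - 3*x^3 - 3*x^2 + 6*x at the endpoints):
  F(1) − F(−1) = 67/30 − (-197/30) = 44/5.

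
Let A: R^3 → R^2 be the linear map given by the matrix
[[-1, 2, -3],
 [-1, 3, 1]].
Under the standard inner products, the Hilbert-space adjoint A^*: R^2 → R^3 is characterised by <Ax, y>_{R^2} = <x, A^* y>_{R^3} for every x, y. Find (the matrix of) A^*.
A^* = A^T =
[[-1, -1],
 [2, 3],
 [-3, 1]]

For real matrices with standard dot products, the defining identity <Ax, y> = <x, A^* y> gives (Ax)^T y = x^T (A^*) y, i.e. x^T A^T y = x^T (A^*) y. Since this holds for all x, y, we must have A^* = A^T. Therefore
A^* =
[[-1, -1],
 [2, 3],
 [-3, 1]].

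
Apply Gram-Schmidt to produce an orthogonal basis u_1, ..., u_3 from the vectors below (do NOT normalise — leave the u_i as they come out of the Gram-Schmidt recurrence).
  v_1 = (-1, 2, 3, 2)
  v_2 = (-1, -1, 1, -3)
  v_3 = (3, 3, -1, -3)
Orthogonal basis:
  u_1 = (-1, 2, 3, 2)
  u_2 = (-11/9, -5/9, 5/3, -23/9)
  u_3 = (137/50, 37/10, -1/10, -109/50)

Apply the Gram-Schmidt recurrence
  u_1 = v_1
  u_i = v_i − Σ_{j<i} ((v_i · u_j) / (u_j · u_j)) · u_j.

Step by step this gives:
  u_1 = (-1, 2, 3, 2)
  u_2 = (-11/9, -5/9, 5/3, -23/9)
  u_3 = (137/50, 37/10, -1/10, -109/50)

Orthogonality check:
  u_2 · u_1 = 0 (should be 0)
  u_3 · u_1 = 0 (should be 0)
  u_3 · u_2 = 0 (should be 0)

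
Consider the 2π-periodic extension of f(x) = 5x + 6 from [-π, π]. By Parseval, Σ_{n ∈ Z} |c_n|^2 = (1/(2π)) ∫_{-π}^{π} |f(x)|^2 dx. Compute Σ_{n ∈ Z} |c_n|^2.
Σ |c_n|^2 = 25π^2/3 + 36

Expand and integrate term by term over [-π, π]:
  ∫ (5x)^2 dx = 25·(2π^3/3); ∫ 2·5·(6)·x dx = 0 (odd integrand); ∫ 6^2 dx = 36·2π.
So (1/(2π)) ∫_{-π}^{π} (5x + 6)^2 dx = 25π^2/3 + 36 = 25π^2/3 + 36.
Parseval ⇒ Σ |c_n|^2 = 25π^2/3 + 36.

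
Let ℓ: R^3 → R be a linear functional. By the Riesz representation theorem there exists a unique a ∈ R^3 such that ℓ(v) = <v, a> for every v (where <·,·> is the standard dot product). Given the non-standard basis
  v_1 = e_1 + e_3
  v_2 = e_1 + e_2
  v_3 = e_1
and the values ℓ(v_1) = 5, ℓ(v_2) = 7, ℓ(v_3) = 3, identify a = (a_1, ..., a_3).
a = (3, 4, 2)

Write a = (a_1, ..., a_3) in the standard basis. For each basis vector v_i, ℓ(v_i) = <v_i, a> is a linear equation in the a_j's. Collect the n equations into a matrix system V a = ℓ, where row i of V is v_i (expressed in the standard basis). Since V is invertible (lower-triangular with 1s on the diagonal, up to permutation), solve by back-substitution:
  V =
[[1, 0, 1],
 [1, 1, 0],
 [1, 0, 0]]
  V a = (5, 7, 3)
Solving gives a = (3, 4, 2).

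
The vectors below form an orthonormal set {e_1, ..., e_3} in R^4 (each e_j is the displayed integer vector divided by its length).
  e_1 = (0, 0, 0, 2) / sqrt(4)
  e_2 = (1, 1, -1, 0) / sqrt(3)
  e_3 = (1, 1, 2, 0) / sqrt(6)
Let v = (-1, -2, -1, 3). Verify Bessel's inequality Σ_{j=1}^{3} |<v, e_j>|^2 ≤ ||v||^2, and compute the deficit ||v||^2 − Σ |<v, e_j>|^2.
Σ |<v, e_j>|^2 = 29/2; ||v||^2 = 15; deficit = 1/2

Write each e_j = u_j / sqrt(<u_j, u_j>) where u_j is the displayed integer vector. Then <v, e_j> = <v, u_j> / sqrt(<u_j, u_j>), so |<v, e_j>|^2 = <v, u_j>^2 / <u_j, u_j>.
Coefficients: <v, e_1> = 6/sqrt(4), <v, e_2> = -2/sqrt(3), <v, e_3> = -5/sqrt(6).
Square and sum: Σ |<v, e_j>|^2 = 29/2.
Compute ||v||^2 = v·v = 15.
Deficit = 15 − 29/2 = 1/2 ≥ 0, confirming Bessel's inequality. (The deficit equals ||v − Σ <v,e_j> e_j||^2, the squared distance from v to span{e_j}.)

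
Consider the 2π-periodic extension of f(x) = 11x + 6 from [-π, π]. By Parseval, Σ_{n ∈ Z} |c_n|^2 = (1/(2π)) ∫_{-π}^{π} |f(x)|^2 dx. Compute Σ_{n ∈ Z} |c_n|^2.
Σ |c_n|^2 = 121π^2/3 + 36

Expand and integrate term by term over [-π, π]:
  ∫ (11x)^2 dx = 121·(2π^3/3); ∫ 2·11·(6)·x dx = 0 (odd integrand); ∫ 6^2 dx = 36·2π.
So (1/(2π)) ∫_{-π}^{π} (11x + 6)^2 dx = 121π^2/3 + 36 = 121π^2/3 + 36.
Parseval ⇒ Σ |c_n|^2 = 121π^2/3 + 36.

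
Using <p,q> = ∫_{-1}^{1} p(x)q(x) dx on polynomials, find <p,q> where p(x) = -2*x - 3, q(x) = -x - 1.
<p,q> = 22/3

Expand the product: p(x)·q(x) = 2*x^2 + 5*x + 3.
∫_{-1}^{1} of each monomial x^k gives [2/(k+1) if k even, 0 if k odd]. Integrating term-by-term (or equivalently evaluating the antiderivative F(x) = 2*x^3/3 + 5*x^2/2 + 3*x at the endpoints):
  F(1) − F(−1) = 37/6 − (-7/6) = 22/3.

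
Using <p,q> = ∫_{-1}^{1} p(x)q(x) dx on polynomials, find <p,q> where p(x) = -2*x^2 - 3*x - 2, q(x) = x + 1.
<p,q> = -22/3

Expand the product: p(x)·q(x) = -2*x^3 - 5*x^2 - 5*x - 2.
∫_{-1}^{1} of each monomial x^k gives [2/(k+1) if k even, 0 if k odd]. Integrating term-by-term (or equivalently evaluating the antiderivative F(x) = -x^4/2 - 5*x^3/3 - 5*x^2/2 - 2*x at the endpoints):
  F(1) − F(−1) = -20/3 − (2/3) = -22/3.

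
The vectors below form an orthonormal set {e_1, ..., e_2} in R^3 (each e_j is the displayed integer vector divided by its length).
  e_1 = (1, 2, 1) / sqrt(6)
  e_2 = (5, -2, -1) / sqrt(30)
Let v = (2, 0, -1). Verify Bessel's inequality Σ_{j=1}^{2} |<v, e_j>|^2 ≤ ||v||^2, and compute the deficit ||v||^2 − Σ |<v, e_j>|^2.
Σ |<v, e_j>|^2 = 21/5; ||v||^2 = 5; deficit = 4/5

Write each e_j = u_j / sqrt(<u_j, u_j>) where u_j is the displayed integer vector. Then <v, e_j> = <v, u_j> / sqrt(<u_j, u_j>), so |<v, e_j>|^2 = <v, u_j>^2 / <u_j, u_j>.
Coefficients: <v, e_1> = 1/sqrt(6), <v, e_2> = 11/sqrt(30).
Square and sum: Σ |<v, e_j>|^2 = 21/5.
Compute ||v||^2 = v·v = 5.
Deficit = 5 − 21/5 = 4/5 ≥ 0, confirming Bessel's inequality. (The deficit equals ||v − Σ <v,e_j> e_j||^2, the squared distance from v to span{e_j}.)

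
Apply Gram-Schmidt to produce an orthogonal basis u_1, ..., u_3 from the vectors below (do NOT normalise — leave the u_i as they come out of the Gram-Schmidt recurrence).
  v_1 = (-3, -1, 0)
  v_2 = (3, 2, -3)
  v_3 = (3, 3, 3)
Orthogonal basis:
  u_1 = (-3, -1, 0)
  u_2 = (-3/10, 9/10, -3)
  u_3 = (-9/11, 27/11, 9/11)

Apply the Gram-Schmidt recurrence
  u_1 = v_1
  u_i = v_i − Σ_{j<i} ((v_i · u_j) / (u_j · u_j)) · u_j.

Step by step this gives:
  u_1 = (-3, -1, 0)
  u_2 = (-3/10, 9/10, -3)
  u_3 = (-9/11, 27/11, 9/11)

Orthogonality check:
  u_2 · u_1 = 0 (should be 0)
  u_3 · u_1 = 0 (should be 0)
  u_3 · u_2 = 0 (should be 0)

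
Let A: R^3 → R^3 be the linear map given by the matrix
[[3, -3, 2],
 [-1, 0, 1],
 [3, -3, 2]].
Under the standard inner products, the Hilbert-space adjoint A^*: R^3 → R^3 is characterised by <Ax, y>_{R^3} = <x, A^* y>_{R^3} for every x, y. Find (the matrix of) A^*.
A^* = A^T =
[[3, -1, 3],
 [-3, 0, -3],
 [2, 1, 2]]

For real matrices with standard dot products, the defining identity <Ax, y> = <x, A^* y> gives (Ax)^T y = x^T (A^*) y, i.e. x^T A^T y = x^T (A^*) y. Since this holds for all x, y, we must have A^* = A^T. Therefore
A^* =
[[3, -1, 3],
 [-3, 0, -3],
 [2, 1, 2]].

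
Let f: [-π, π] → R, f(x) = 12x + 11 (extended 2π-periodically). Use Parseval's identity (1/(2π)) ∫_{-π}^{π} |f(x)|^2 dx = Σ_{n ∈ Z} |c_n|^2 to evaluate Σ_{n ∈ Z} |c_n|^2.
Σ |c_n|^2 = 48π^2 + 121

Expand and integrate term by term over [-π, π]:
  ∫ (12x)^2 dx = 144·(2π^3/3); ∫ 2·12·(11)·x dx = 0 (odd integrand); ∫ 11^2 dx = 121·2π.
So (1/(2π)) ∫_{-π}^{π} (12x + 11)^2 dx = 144π^2/3 + 121 = 48π^2 + 121.
Parseval ⇒ Σ |c_n|^2 = 48π^2 + 121.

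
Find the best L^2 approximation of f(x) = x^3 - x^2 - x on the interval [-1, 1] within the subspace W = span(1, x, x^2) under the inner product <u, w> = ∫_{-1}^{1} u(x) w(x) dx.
g(x) = -x^2 - 2*x/5

The best approximation g ∈ W is the orthogonal projection of f onto W. Writing g = a_0 + a_1 x + a_2 x^2, the coefficients solve the normal equations G · a = b where
  G_{ij} = <φ_i, φ_j> and b_i = <f, φ_i>, with φ_0 = 1, φ_1 = x, φ_2 = x^2.
G =
  [2, 0, 2/3]
  [0, 2/3, 0]
  [2/3, 0, 2/5],
b = (-2/3, -4/15, -2/5).
Solving gives a_0 = 0, a_1 = -2/5, a_2 = -1, so
  g(x) = -x^2 - 2*x/5.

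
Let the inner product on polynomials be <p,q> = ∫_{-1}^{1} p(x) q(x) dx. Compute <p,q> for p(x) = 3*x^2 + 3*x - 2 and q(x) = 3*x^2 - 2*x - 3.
<p,q> = 8/5

Expand the product: p(x)·q(x) = 9*x^4 + 3*x^3 - 21*x^2 - 5*x + 6.
∫_{-1}^{1} of each monomial x^k gives [2/(k+1) if k even, 0 if k odd]. Integrating term-by-term (or equivalently evaluating the antiderivative F(x) = 9*x^5/5 + 3*x^4/4 - 7*x^3 - 5*x^2/2 + 6*x at the endpoints):
  F(1) − F(−1) = -19/20 − (-51/20) = 8/5.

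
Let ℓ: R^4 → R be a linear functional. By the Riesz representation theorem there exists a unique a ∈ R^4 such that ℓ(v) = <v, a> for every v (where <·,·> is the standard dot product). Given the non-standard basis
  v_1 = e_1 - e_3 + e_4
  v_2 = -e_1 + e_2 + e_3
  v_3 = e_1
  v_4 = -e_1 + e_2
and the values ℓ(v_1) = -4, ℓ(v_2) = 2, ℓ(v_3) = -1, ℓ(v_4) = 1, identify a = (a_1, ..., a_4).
a = (-1, 0, 1, -2)

Write a = (a_1, ..., a_4) in the standard basis. For each basis vector v_i, ℓ(v_i) = <v_i, a> is a linear equation in the a_j's. Collect the n equations into a matrix system V a = ℓ, where row i of V is v_i (expressed in the standard basis). Since V is invertible (lower-triangular with 1s on the diagonal, up to permutation), solve by back-substitution:
  V =
[[1, 0, -1, 1],
 [-1, 1, 1, 0],
 [1, 0, 0, 0],
 [-1, 1, 0, 0]]
  V a = (-4, 2, -1, 1)
Solving gives a = (-1, 0, 1, -2).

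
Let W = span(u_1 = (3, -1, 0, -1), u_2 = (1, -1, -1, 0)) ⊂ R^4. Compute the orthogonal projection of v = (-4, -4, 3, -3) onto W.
proj_W(v) = (-22/17, 16/17, 13/17, 3/17)

Set up U = [u_1 | ... | u_2] ∈ R^(4×2). The projector onto W = col(U) is P = U (U^T U)^(-1) U^T.
Compute U^T U =
  [11, 4]
  [4, 3],
and U^T v = (-5, -3).
Solve U^T U · c = U^T v for the coefficients: c = (-3/17, -13/17). The projection is proj_W(v) = U c.
Check: (v - proj_W(v)) · u_1 = 0  (should be 0).
Check: (v - proj_W(v)) · u_2 = 0  (should be 0).
Result: proj_W(v) = (-22/17, 16/17, 13/17, 3/17).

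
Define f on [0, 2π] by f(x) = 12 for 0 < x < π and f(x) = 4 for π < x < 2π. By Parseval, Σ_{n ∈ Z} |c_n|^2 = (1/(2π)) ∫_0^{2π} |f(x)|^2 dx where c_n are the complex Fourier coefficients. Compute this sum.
Σ |c_n|^2 = 80

Parseval equates the L^2 energy of f (normalised by 1/(2π)) with the ℓ^2 sum of its Fourier coefficients: (1/(2π)) ∫_0^{2π} |f|^2 = Σ |c_n|^2.
Compute the left side: (1/(2π)) [∫_0^π 12^2 dx + ∫_π^{2π} 4^2 dx] = (1/(2π)) · (144π + 16π) = (144 + 16)/2 = 80.
So Σ_{n ∈ Z} |c_n|^2 = 80.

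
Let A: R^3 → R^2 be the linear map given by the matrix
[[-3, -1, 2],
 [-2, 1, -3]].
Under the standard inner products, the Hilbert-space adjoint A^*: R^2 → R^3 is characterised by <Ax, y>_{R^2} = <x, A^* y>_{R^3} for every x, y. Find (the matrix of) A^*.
A^* = A^T =
[[-3, -2],
 [-1, 1],
 [2, -3]]

For real matrices with standard dot products, the defining identity <Ax, y> = <x, A^* y> gives (Ax)^T y = x^T (A^*) y, i.e. x^T A^T y = x^T (A^*) y. Since this holds for all x, y, we must have A^* = A^T. Therefore
A^* =
[[-3, -2],
 [-1, 1],
 [2, -3]].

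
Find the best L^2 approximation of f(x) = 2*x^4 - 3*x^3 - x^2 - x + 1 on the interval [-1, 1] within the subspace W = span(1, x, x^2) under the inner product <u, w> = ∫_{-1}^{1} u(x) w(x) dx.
g(x) = 5*x^2/7 - 14*x/5 + 29/35

The best approximation g ∈ W is the orthogonal projection of f onto W. Writing g = a_0 + a_1 x + a_2 x^2, the coefficients solve the normal equations G · a = b where
  G_{ij} = <φ_i, φ_j> and b_i = <f, φ_i>, with φ_0 = 1, φ_1 = x, φ_2 = x^2.
G =
  [2, 0, 2/3]
  [0, 2/3, 0]
  [2/3, 0, 2/5],
b = (32/15, -28/15, 88/105).
Solving gives a_0 = 29/35, a_1 = -14/5, a_2 = 5/7, so
  g(x) = 5*x^2/7 - 14*x/5 + 29/35.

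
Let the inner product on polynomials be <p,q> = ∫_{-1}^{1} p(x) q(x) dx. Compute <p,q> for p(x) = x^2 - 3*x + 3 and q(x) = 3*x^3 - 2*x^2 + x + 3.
<p,q> = 48/5

Expand the product: p(x)·q(x) = 3*x^5 - 11*x^4 + 16*x^3 - 6*x^2 - 6*x + 9.
∫_{-1}^{1} of each monomial x^k gives [2/(k+1) if k even, 0 if k odd]. Integrating term-by-term (or equivalently evaluating the antiderivative F(x) = x^6/2 - 11*x^5/5 + 4*x^4 - 2*x^3 - 3*x^2 + 9*x at the endpoints):
  F(1) − F(−1) = 63/10 − (-33/10) = 48/5.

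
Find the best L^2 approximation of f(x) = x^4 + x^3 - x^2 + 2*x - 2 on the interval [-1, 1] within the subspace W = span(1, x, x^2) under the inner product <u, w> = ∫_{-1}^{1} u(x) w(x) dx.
g(x) = -x^2/7 + 13*x/5 - 73/35

The best approximation g ∈ W is the orthogonal projection of f onto W. Writing g = a_0 + a_1 x + a_2 x^2, the coefficients solve the normal equations G · a = b where
  G_{ij} = <φ_i, φ_j> and b_i = <f, φ_i>, with φ_0 = 1, φ_1 = x, φ_2 = x^2.
G =
  [2, 0, 2/3]
  [0, 2/3, 0]
  [2/3, 0, 2/5],
b = (-64/15, 26/15, -152/105).
Solving gives a_0 = -73/35, a_1 = 13/5, a_2 = -1/7, so
  g(x) = -x^2/7 + 13*x/5 - 73/35.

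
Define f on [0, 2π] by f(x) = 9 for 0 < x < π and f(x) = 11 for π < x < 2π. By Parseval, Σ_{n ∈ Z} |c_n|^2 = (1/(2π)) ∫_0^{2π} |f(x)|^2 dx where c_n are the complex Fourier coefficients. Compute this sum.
Σ |c_n|^2 = 101

Parseval equates the L^2 energy of f (normalised by 1/(2π)) with the ℓ^2 sum of its Fourier coefficients: (1/(2π)) ∫_0^{2π} |f|^2 = Σ |c_n|^2.
Compute the left side: (1/(2π)) [∫_0^π 9^2 dx + ∫_π^{2π} 11^2 dx] = (1/(2π)) · (81π + 121π) = (81 + 121)/2 = 101.
So Σ_{n ∈ Z} |c_n|^2 = 101.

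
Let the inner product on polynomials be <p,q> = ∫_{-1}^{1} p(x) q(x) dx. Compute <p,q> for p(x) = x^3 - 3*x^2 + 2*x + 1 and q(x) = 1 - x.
<p,q> = -26/15

Expand the product: p(x)·q(x) = -x^4 + 4*x^3 - 5*x^2 + x + 1.
∫_{-1}^{1} of each monomial x^k gives [2/(k+1) if k even, 0 if k odd]. Integrating term-by-term (or equivalently evaluating the antiderivative F(x) = -x^5/5 + x^4 - 5*x^3/3 + x^2/2 + x at the endpoints):
  F(1) − F(−1) = 19/30 − (71/30) = -26/15.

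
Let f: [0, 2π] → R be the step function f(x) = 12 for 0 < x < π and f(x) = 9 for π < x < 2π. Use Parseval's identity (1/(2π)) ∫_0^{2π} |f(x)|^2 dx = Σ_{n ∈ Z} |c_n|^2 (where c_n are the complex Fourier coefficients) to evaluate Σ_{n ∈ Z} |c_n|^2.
Σ |c_n|^2 = 225/2

Parseval equates the L^2 energy of f (normalised by 1/(2π)) with the ℓ^2 sum of its Fourier coefficients: (1/(2π)) ∫_0^{2π} |f|^2 = Σ |c_n|^2.
Compute the left side: (1/(2π)) [∫_0^π 12^2 dx + ∫_π^{2π} 9^2 dx] = (1/(2π)) · (144π + 81π) = (144 + 81)/2 = 225/2.
So Σ_{n ∈ Z} |c_n|^2 = 225/2.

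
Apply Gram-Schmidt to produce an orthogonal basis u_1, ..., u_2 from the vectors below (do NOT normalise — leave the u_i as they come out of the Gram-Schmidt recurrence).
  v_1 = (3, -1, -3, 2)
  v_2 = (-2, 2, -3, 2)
Orthogonal basis:
  u_1 = (3, -1, -3, 2)
  u_2 = (-61/23, 51/23, -54/23, 36/23)

Apply the Gram-Schmidt recurrence
  u_1 = v_1
  u_i = v_i − Σ_{j<i} ((v_i · u_j) / (u_j · u_j)) · u_j.

Step by step this gives:
  u_1 = (3, -1, -3, 2)
  u_2 = (-61/23, 51/23, -54/23, 36/23)

Orthogonality check:
  u_2 · u_1 = 0 (should be 0)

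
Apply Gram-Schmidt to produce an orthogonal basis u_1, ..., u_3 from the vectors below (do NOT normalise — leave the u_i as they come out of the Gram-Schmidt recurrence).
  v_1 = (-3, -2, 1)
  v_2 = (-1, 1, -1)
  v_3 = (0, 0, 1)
Orthogonal basis:
  u_1 = (-3, -2, 1)
  u_2 = (-1, 1, -1)
  u_3 = (-5/42, 10/21, 25/42)

Apply the Gram-Schmidt recurrence
  u_1 = v_1
  u_i = v_i − Σ_{j<i} ((v_i · u_j) / (u_j · u_j)) · u_j.

Step by step this gives:
  u_1 = (-3, -2, 1)
  u_2 = (-1, 1, -1)
  u_3 = (-5/42, 10/21, 25/42)

Orthogonality check:
  u_2 · u_1 = 0 (should be 0)
  u_3 · u_1 = 0 (should be 0)
  u_3 · u_2 = 0 (should be 0)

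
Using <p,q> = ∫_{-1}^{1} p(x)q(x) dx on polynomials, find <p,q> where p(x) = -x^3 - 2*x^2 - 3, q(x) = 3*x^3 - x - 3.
<p,q> = 754/35

Expand the product: p(x)·q(x) = -3*x^6 - 6*x^5 + x^4 - 4*x^3 + 6*x^2 + 3*x + 9.
∫_{-1}^{1} of each monomial x^k gives [2/(k+1) if k even, 0 if k odd]. Integrating term-by-term (or equivalently evaluating the antiderivative F(x) = -3*x^7/7 - x^6 + x^5/5 - x^4 + 2*x^3 + 3*x^2/2 + 9*x at the endpoints):
  F(1) − F(−1) = 719/70 − (-789/70) = 754/35.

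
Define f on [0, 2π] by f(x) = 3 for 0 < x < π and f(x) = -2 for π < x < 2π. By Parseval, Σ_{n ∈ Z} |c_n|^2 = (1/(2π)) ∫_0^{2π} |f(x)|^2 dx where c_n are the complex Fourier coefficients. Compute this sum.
Σ |c_n|^2 = 13/2

Parseval equates the L^2 energy of f (normalised by 1/(2π)) with the ℓ^2 sum of its Fourier coefficients: (1/(2π)) ∫_0^{2π} |f|^2 = Σ |c_n|^2.
Compute the left side: (1/(2π)) [∫_0^π 3^2 dx + ∫_π^{2π} (-2)^2 dx] = (1/(2π)) · (9π + 4π) = (9 + 4)/2 = 13/2.
So Σ_{n ∈ Z} |c_n|^2 = 13/2.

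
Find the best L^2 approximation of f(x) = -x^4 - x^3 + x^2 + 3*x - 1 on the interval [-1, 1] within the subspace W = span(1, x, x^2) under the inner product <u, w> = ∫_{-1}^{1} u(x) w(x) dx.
g(x) = x^2/7 + 12*x/5 - 32/35

The best approximation g ∈ W is the orthogonal projection of f onto W. Writing g = a_0 + a_1 x + a_2 x^2, the coefficients solve the normal equations G · a = b where
  G_{ij} = <φ_i, φ_j> and b_i = <f, φ_i>, with φ_0 = 1, φ_1 = x, φ_2 = x^2.
G =
  [2, 0, 2/3]
  [0, 2/3, 0]
  [2/3, 0, 2/5],
b = (-26/15, 8/5, -58/105).
Solving gives a_0 = -32/35, a_1 = 12/5, a_2 = 1/7, so
  g(x) = x^2/7 + 12*x/5 - 32/35.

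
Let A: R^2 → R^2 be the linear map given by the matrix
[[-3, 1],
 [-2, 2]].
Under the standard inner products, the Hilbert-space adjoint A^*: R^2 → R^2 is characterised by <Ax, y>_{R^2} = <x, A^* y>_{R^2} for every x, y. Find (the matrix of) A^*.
A^* = A^T =
[[-3, -2],
 [1, 2]]

For real matrices with standard dot products, the defining identity <Ax, y> = <x, A^* y> gives (Ax)^T y = x^T (A^*) y, i.e. x^T A^T y = x^T (A^*) y. Since this holds for all x, y, we must have A^* = A^T. Therefore
A^* =
[[-3, -2],
 [1, 2]].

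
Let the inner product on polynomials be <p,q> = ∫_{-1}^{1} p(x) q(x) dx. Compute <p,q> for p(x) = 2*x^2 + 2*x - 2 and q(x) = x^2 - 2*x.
<p,q> = -16/5

Expand the product: p(x)·q(x) = 2*x^4 - 2*x^3 - 6*x^2 + 4*x.
∫_{-1}^{1} of each monomial x^k gives [2/(k+1) if k even, 0 if k odd]. Integrating term-by-term (or equivalently evaluating the antiderivative F(x) = 2*x^5/5 - x^4/2 - 2*x^3 + 2*x^2 at the endpoints):
  F(1) − F(−1) = -1/10 − (31/10) = -16/5.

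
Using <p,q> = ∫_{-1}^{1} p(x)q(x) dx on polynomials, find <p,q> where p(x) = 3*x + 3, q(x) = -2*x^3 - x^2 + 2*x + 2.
<p,q> = 58/5

Expand the product: p(x)·q(x) = -6*x^4 - 9*x^3 + 3*x^2 + 12*x + 6.
∫_{-1}^{1} of each monomial x^k gives [2/(k+1) if k even, 0 if k odd]. Integrating term-by-term (or equivalently evaluating the antiderivative F(x) = -6*x^5/5 - 9*x^4/4 + x^3 + 6*x^2 + 6*x at the endpoints):
  F(1) − F(−1) = 191/20 − (-41/20) = 58/5.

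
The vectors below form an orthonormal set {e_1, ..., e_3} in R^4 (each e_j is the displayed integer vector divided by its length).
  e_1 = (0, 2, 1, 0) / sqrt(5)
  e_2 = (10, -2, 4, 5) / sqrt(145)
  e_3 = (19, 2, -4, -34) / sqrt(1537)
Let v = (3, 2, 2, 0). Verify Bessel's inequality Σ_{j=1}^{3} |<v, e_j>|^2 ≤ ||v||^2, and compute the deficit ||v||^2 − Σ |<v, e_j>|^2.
Σ |<v, e_j>|^2 = 17; ||v||^2 = 17; deficit = 0

Write each e_j = u_j / sqrt(<u_j, u_j>) where u_j is the displayed integer vector. Then <v, e_j> = <v, u_j> / sqrt(<u_j, u_j>), so |<v, e_j>|^2 = <v, u_j>^2 / <u_j, u_j>.
Coefficients: <v, e_1> = 6/sqrt(5), <v, e_2> = 34/sqrt(145), <v, e_3> = 53/sqrt(1537).
Square and sum: Σ |<v, e_j>|^2 = 17.
Compute ||v||^2 = v·v = 17.
Deficit = 17 − 17 = 0 ≥ 0, confirming Bessel's inequality. (The deficit equals ||v − Σ <v,e_j> e_j||^2, the squared distance from v to span{e_j}.)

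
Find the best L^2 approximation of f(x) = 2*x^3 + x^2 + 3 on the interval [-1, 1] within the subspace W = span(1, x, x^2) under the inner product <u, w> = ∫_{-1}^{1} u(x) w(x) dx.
g(x) = x^2 + 6*x/5 + 3

The best approximation g ∈ W is the orthogonal projection of f onto W. Writing g = a_0 + a_1 x + a_2 x^2, the coefficients solve the normal equations G · a = b where
  G_{ij} = <φ_i, φ_j> and b_i = <f, φ_i>, with φ_0 = 1, φ_1 = x, φ_2 = x^2.
G =
  [2, 0, 2/3]
  [0, 2/3, 0]
  [2/3, 0, 2/5],
b = (20/3, 4/5, 12/5).
Solving gives a_0 = 3, a_1 = 6/5, a_2 = 1, so
  g(x) = x^2 + 6*x/5 + 3.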